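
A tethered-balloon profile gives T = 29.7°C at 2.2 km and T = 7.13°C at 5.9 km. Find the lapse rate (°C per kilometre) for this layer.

6.1°C/km

Γ = −ΔT/Δz = (29.7 − 7.13) / (5900 − 2200) m
  = 22.57°C / 3.7 km = 6.1°C/km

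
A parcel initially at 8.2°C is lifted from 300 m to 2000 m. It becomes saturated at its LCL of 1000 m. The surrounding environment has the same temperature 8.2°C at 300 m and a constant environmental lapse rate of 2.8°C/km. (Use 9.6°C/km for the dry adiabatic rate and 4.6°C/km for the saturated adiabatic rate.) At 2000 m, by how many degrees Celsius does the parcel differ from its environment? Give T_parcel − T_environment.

Parcel:
  300 → 1000 m (dry, 9.6°C/km): ΔT = -9.6 × 0.7 = -6.72°C → T = 1.48°C
  1000 → 2000 m (saturated, 4.6°C/km): ΔT = -4.6 × 1 = -4.6°C → T = -3.12°C
Environment:
  300 → 2000 m (environment, 2.8°C/km): ΔT = -2.8 × 1.7 = -4.76°C → T = 3.44°C
T_parcel − T_env = -3.12 − 3.44 = -6.56°C

-6.56°C (parcel cooler than environment)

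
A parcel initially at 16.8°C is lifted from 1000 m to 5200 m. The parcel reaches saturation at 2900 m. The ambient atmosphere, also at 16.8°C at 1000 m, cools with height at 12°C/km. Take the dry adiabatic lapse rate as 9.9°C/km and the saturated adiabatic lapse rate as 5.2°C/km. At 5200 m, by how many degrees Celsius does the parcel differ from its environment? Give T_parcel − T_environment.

Parcel:
  1000–2900 m, dry: Δz = 1.9 km ⇒ ΔT = -18.81°C; T = -2.01°C
  2900–5200 m, saturated: Δz = 2.3 km ⇒ ΔT = -11.96°C; T = -13.97°C
Environment:
  1000–5200 m, environment: Δz = 4.2 km ⇒ ΔT = -50.4°C; T = -33.6°C
T_parcel − T_env = -13.97 − (-33.6) = +19.63°C

+19.63°C (parcel warmer than environment)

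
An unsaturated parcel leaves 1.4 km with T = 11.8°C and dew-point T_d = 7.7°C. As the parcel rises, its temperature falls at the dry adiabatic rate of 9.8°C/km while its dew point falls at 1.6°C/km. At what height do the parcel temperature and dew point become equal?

1.9 km

T and T_d converge at 9.8 − 1.6 = 8.2°C per km
Height above start = (11.8 − 7.7) / 8.2 = 0.5 km
LCL altitude = 1400 m + 500 m = 1900 m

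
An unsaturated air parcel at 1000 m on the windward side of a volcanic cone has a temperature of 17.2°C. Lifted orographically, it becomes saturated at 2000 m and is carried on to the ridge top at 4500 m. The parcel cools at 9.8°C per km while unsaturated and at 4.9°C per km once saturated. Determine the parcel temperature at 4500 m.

-4.85°C

1000 → 2000 m (dry, 9.8°C/km): ΔT = -9.8 × 1 = -9.8°C → T = 7.4°C
2000 → 4500 m (saturated, 4.9°C/km): ΔT = -4.9 × 2.5 = -12.25°C → T = -4.85°C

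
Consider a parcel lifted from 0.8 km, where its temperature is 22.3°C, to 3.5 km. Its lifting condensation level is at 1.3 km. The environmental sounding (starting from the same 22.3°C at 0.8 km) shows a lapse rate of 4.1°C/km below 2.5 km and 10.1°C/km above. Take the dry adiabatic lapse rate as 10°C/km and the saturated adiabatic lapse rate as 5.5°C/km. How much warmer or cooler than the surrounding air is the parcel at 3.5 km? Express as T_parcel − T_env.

-0.03°C (parcel cooler than environment)

Parcel:
  From 800 m to 1300 m (dry): cools by 10 × 0.5 = 5°C, giving 17.3°C.
  From 1300 m to 3500 m (saturated): cools by 5.5 × 2.2 = 12.1°C, giving 5.2°C.
Environment:
  From 800 m to 2500 m (environment, lower layer): cools by 4.1 × 1.7 = 6.97°C, giving 15.33°C.
  From 2500 m to 3500 m (environment, upper layer): cools by 10.1 × 1 = 10.1°C, giving 5.23°C.
T_parcel − T_env = 5.2 − 5.23 = -0.03°C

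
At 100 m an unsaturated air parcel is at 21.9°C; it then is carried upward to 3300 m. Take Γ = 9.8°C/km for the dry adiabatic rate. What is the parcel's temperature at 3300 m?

From 100 m to 3300 m (dry adiabatic): cools by 9.8 × 3.2 = 31.36°C, giving -9.46°C.

-9.46°C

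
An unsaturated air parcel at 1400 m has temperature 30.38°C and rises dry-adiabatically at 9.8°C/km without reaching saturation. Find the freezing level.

4500 m

Height above start = (30.38 − 0) / 9.8 = 3.1 km
Altitude = 1400 m + 3100 m = 4500 m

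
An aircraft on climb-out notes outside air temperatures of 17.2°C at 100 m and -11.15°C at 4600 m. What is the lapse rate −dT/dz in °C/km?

Γ = −ΔT/Δz = (17.2 − (-11.15)) / (4600 − 100) m
  = 28.35°C / 4.5 km = 6.3°C/km

6.3°C/km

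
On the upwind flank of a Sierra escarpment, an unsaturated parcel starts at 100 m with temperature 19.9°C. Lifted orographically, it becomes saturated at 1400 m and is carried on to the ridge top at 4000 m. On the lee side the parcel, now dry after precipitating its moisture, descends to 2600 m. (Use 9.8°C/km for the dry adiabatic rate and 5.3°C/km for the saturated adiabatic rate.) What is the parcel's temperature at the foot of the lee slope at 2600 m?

7.1°C

100 → 1400 m (dry, 9.8°C/km): ΔT = -9.8 × 1.3 = -12.74°C → T = 7.16°C
1400 → 4000 m (saturated, 5.3°C/km): ΔT = -5.3 × 2.6 = -13.78°C → T = -6.62°C
4000 → 2600 m (dry descent, 9.8°C/km): ΔT = +9.8 × 1.4 = +13.72°C → T = 7.1°C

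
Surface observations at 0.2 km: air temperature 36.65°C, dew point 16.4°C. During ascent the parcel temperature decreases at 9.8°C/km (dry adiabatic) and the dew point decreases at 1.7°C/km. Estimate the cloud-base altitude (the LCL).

2.7 km

T and T_d converge at 9.8 − 1.7 = 8.1°C per km
Height above start = (36.65 − 16.4) / 8.1 = 2.5 km
LCL altitude = 200 m + 2500 m = 2700 m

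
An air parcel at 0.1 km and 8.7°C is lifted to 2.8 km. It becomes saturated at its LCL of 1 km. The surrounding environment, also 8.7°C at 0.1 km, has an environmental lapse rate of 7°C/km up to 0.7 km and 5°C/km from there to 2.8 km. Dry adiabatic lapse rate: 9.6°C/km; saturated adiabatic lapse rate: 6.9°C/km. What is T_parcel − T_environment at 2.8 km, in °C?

-6.36°C (parcel cooler than environment)

Parcel:
  100–1000 m, dry: Δz = 0.9 km ⇒ ΔT = -8.64°C; T = 0.06°C
  1000–2800 m, saturated: Δz = 1.8 km ⇒ ΔT = -12.42°C; T = -12.36°C
Environment:
  100–700 m, environment, lower layer: Δz = 0.6 km ⇒ ΔT = -4.2°C; T = 4.5°C
  700–2800 m, environment, upper layer: Δz = 2.1 km ⇒ ΔT = -10.5°C; T = -6°C
T_parcel − T_env = -12.36 − (-6) = -6.36°C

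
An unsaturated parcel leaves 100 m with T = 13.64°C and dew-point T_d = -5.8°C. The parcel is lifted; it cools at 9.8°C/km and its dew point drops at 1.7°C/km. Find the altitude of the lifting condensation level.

T and T_d converge at 9.8 − 1.7 = 8.1°C per km
Height above start = (13.64 − (-5.8)) / 8.1 = 2.4 km
LCL altitude = 100 m + 2400 m = 2500 m

2500 m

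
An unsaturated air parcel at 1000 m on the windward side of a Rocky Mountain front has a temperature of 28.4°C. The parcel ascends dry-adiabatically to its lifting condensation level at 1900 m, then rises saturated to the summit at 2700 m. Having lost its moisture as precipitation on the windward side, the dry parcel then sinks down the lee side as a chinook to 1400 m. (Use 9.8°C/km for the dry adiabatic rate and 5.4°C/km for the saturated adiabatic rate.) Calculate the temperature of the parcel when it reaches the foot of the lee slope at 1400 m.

1000–1900 m, dry: Δz = 0.9 km ⇒ ΔT = -8.82°C; T = 19.58°C
1900–2700 m, saturated: Δz = 0.8 km ⇒ ΔT = -4.32°C; T = 15.26°C
2700–1400 m, dry descent: Δz = 1.3 km ⇒ ΔT = +12.74°C; T = 28°C

28°C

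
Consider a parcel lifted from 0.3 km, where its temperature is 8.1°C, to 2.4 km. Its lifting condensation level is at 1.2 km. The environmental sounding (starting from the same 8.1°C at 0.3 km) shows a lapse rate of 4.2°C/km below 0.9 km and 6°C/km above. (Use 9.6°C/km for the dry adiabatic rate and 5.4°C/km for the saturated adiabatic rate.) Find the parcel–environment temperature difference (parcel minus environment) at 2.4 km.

-3.6°C (parcel cooler than environment)

Parcel:
  Dry to 1200 m: -9.6 × 0.9 km = -8.64°C, so T = -0.54°C.
  Saturated to 2400 m: -5.4 × 1.2 km = -6.48°C, so T = -7.02°C.
Environment:
  Environment, lower layer to 900 m: -4.2 × 0.6 km = -2.52°C, so T = 5.58°C.
  Environment, upper layer to 2400 m: -6 × 1.5 km = -9°C, so T = -3.42°C.
T_parcel − T_env = -7.02 − (-3.42) = -3.6°C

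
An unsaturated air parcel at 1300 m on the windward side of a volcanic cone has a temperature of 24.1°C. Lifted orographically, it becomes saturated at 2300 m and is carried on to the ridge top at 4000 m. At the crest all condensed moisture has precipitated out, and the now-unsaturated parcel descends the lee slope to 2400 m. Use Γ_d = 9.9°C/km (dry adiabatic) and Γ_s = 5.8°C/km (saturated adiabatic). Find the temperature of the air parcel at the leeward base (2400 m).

20.18°C

1300 → 2300 m (dry, 9.9°C/km): ΔT = -9.9 × 1 = -9.9°C → T = 14.2°C
2300 → 4000 m (saturated, 5.8°C/km): ΔT = -5.8 × 1.7 = -9.86°C → T = 4.34°C
4000 → 2400 m (dry descent, 9.9°C/km): ΔT = +9.9 × 1.6 = +15.84°C → T = 20.18°C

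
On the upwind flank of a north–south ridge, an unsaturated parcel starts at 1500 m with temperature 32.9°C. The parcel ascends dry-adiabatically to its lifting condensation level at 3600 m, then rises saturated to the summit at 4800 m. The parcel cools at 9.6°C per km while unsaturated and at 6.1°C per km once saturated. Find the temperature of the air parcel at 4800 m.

From 1500 m to 3600 m (dry): cools by 9.6 × 2.1 = 20.16°C, giving 12.74°C.
From 3600 m to 4800 m (saturated): cools by 6.1 × 1.2 = 7.32°C, giving 5.42°C.

5.42°C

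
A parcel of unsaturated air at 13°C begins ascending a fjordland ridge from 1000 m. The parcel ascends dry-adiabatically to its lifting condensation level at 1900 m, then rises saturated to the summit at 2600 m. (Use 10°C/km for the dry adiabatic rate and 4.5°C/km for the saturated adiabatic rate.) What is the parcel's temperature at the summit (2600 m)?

1000 → 1900 m (dry, 10°C/km): ΔT = -10 × 0.9 = -9°C → T = 4°C
1900 → 2600 m (saturated, 4.5°C/km): ΔT = -4.5 × 0.7 = -3.15°C → T = 0.85°C

0.85°C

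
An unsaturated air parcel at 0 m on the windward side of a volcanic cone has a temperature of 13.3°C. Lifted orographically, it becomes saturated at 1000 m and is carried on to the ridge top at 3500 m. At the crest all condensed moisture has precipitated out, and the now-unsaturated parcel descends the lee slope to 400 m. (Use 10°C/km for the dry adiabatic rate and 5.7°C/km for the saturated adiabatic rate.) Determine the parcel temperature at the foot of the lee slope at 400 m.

20.05°C

0–1000 m, dry: Δz = 1 km ⇒ ΔT = -10°C; T = 3.3°C
1000–3500 m, saturated: Δz = 2.5 km ⇒ ΔT = -14.25°C; T = -10.95°C
3500–400 m, dry descent: Δz = 3.1 km ⇒ ΔT = +31°C; T = 20.05°C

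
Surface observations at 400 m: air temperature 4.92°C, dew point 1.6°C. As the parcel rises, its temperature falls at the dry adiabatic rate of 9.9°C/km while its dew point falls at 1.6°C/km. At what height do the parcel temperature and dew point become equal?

T and T_d converge at 9.9 − 1.6 = 8.3°C per km
Height above start = (4.92 − 1.6) / 8.3 = 0.4 km
LCL altitude = 400 m + 400 m = 800 m

800 m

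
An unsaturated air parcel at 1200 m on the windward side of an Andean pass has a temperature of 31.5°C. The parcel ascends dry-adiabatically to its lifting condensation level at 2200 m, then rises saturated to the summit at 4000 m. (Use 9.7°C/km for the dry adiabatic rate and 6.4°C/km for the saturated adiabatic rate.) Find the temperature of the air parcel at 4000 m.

10.28°C

1200–2200 m, dry: Δz = 1 km ⇒ ΔT = -9.7°C; T = 21.8°C
2200–4000 m, saturated: Δz = 1.8 km ⇒ ΔT = -11.52°C; T = 10.28°C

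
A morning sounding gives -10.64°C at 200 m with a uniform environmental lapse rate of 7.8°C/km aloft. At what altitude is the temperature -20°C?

1400 m

Height above start = (-10.64 − (-20)) / 7.8 = 1.2 km
Altitude = 200 m + 1200 m = 1400 m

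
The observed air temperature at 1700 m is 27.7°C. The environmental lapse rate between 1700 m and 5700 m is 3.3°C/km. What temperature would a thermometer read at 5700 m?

1700 → 5700 m (environmental, 3.3°C/km): ΔT = -3.3 × 4 = -13.2°C → T = 14.5°C

14.5°C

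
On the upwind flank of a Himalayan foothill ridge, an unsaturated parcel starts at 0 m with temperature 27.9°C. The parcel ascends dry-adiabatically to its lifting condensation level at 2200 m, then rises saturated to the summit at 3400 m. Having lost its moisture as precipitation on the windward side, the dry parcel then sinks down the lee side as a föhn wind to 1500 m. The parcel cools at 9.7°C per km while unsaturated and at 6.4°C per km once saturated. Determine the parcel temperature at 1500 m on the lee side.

17.31°C

From 0 m to 2200 m (dry): cools by 9.7 × 2.2 = 21.34°C, giving 6.56°C.
From 2200 m to 3400 m (saturated): cools by 6.4 × 1.2 = 7.68°C, giving -1.12°C.
From 3400 m to 1500 m (dry descent): warms by 9.7 × 1.9 = 18.43°C, giving 17.31°C.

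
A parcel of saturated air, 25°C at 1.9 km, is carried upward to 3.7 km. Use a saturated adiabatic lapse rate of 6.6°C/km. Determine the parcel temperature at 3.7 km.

1900–3700 m, saturated adiabatic: Δz = 1.8 km ⇒ ΔT = -11.88°C; T = 13.12°C

13.12°C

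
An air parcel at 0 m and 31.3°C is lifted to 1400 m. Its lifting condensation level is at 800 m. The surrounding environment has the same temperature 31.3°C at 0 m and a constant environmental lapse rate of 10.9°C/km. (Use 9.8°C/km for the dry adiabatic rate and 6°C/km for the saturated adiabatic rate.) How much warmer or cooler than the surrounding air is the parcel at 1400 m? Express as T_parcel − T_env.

+3.82°C (parcel warmer than environment)

Parcel:
  Dry to 800 m: -9.8 × 0.8 km = -7.84°C, so T = 23.46°C.
  Saturated to 1400 m: -6 × 0.6 km = -3.6°C, so T = 19.86°C.
Environment:
  Environment to 1400 m: -10.9 × 1.4 km = -15.26°C, so T = 16.04°C.
T_parcel − T_env = 19.86 − 16.04 = +3.82°C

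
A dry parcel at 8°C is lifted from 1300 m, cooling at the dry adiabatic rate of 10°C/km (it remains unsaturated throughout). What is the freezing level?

2100 m

Height above start = (8 − 0) / 10 = 0.8 km
Altitude = 1300 m + 800 m = 2100 m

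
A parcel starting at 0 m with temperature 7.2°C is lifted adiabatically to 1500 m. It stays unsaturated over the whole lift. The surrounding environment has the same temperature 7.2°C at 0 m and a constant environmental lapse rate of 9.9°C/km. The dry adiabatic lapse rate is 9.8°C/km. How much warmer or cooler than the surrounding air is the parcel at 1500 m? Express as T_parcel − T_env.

+0.15°C (parcel warmer than environment)

Parcel:
  0–1500 m, dry: Δz = 1.5 km ⇒ ΔT = -14.7°C; T = -7.5°C
Environment:
  0–1500 m, environment: Δz = 1.5 km ⇒ ΔT = -14.85°C; T = -7.65°C
T_parcel − T_env = -7.5 − (-7.65) = +0.15°C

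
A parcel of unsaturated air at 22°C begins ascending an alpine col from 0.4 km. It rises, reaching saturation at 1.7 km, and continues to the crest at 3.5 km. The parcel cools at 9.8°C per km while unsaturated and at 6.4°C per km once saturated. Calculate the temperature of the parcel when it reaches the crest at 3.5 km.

400–1700 m, dry: Δz = 1.3 km ⇒ ΔT = -12.74°C; T = 9.26°C
1700–3500 m, saturated: Δz = 1.8 km ⇒ ΔT = -11.52°C; T = -2.26°C

-2.26°C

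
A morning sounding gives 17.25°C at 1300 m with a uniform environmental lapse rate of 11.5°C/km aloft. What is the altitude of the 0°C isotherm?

Height above start = (17.25 − 0) / 11.5 = 1.5 km
Altitude = 1300 m + 1500 m = 2800 m

2800 m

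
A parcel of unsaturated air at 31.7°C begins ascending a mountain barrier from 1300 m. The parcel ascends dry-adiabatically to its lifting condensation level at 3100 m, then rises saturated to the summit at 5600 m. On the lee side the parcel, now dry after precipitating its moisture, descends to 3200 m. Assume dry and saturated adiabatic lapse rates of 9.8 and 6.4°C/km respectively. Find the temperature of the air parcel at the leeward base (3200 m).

Dry to 3100 m: -9.8 × 1.8 km = -17.64°C, so T = 14.06°C.
Saturated to 5600 m: -6.4 × 2.5 km = -16°C, so T = -1.94°C.
Dry descent to 3200 m: +9.8 × 2.4 km = +23.52°C, so T = 21.58°C.

21.58°C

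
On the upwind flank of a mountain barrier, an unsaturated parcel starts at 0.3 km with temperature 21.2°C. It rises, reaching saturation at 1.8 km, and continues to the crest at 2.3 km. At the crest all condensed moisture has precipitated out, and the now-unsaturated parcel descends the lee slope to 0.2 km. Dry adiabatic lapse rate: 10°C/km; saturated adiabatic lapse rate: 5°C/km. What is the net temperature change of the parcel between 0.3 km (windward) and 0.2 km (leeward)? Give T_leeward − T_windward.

+3.5°C

300–1800 m, dry: Δz = 1.5 km ⇒ ΔT = -15°C; T = 6.2°C
1800–2300 m, saturated: Δz = 0.5 km ⇒ ΔT = -2.5°C; T = 3.7°C
2300–200 m, dry descent: Δz = 2.1 km ⇒ ΔT = +21°C; T = 24.7°C
Net change vs windward start: 24.7 − 21.2 = +3.5°C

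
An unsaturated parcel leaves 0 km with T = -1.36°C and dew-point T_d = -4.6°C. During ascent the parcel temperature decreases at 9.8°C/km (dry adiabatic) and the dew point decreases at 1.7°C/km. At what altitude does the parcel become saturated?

T and T_d converge at 9.8 − 1.7 = 8.1°C per km
Height above start = (-1.36 − (-4.6)) / 8.1 = 0.4 km
LCL altitude = 0 m + 400 m = 400 m

0.4 km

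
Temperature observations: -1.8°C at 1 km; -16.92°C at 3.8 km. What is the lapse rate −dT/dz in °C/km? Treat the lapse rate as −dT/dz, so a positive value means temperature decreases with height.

5.4°C/km

Γ = −ΔT/Δz = (-1.8 − (-16.92)) / (3800 − 1000) m
  = 15.12°C / 2.8 km = 5.4°C/km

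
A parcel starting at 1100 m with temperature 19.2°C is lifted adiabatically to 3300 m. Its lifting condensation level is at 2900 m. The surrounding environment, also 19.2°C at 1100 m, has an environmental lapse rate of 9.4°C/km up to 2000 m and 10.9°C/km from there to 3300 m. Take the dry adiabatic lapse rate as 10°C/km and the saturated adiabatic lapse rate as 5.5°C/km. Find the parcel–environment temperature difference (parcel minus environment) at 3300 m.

Parcel:
  1100 → 2900 m (dry, 10°C/km): ΔT = -10 × 1.8 = -18°C → T = 1.2°C
  2900 → 3300 m (saturated, 5.5°C/km): ΔT = -5.5 × 0.4 = -2.2°C → T = -1°C
Environment:
  1100 → 2000 m (environment, lower layer, 9.4°C/km): ΔT = -9.4 × 0.9 = -8.46°C → T = 10.74°C
  2000 → 3300 m (environment, upper layer, 10.9°C/km): ΔT = -10.9 × 1.3 = -14.17°C → T = -3.43°C
T_parcel − T_env = -1 − (-3.43) = +2.43°C

+2.43°C (parcel warmer than environment)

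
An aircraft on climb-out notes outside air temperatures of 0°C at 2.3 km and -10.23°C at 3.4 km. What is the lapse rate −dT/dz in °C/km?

9.3°C/km

Γ = −ΔT/Δz = (0 − (-10.23)) / (3400 − 2300) m
  = 10.23°C / 1.1 km = 9.3°C/km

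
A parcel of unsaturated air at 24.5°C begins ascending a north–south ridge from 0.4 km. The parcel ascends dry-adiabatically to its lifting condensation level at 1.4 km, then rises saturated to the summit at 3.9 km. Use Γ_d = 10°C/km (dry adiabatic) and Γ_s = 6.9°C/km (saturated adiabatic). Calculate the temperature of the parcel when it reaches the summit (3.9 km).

From 400 m to 1400 m (dry): cools by 10 × 1 = 10°C, giving 14.5°C.
From 1400 m to 3900 m (saturated): cools by 6.9 × 2.5 = 17.25°C, giving -2.75°C.

-2.75°C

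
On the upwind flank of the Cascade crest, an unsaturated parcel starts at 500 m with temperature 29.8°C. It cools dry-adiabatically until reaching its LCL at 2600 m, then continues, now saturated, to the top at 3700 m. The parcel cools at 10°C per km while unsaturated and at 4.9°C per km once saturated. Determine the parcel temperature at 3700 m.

Dry to 2600 m: -10 × 2.1 km = -21°C, so T = 8.8°C.
Saturated to 3700 m: -4.9 × 1.1 km = -5.39°C, so T = 3.41°C.

3.41°C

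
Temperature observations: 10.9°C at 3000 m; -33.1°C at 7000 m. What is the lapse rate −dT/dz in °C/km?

Γ = −ΔT/Δz = (10.9 − (-33.1)) / (7000 − 3000) m
  = 44°C / 4 km = 11°C/km

11°C/km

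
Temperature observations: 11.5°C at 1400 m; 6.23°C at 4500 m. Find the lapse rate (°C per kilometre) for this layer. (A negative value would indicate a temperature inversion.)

Γ = −ΔT/Δz = (11.5 − 6.23) / (4500 − 1400) m
  = 5.27°C / 3.1 km = 1.7°C/km

1.7°C/km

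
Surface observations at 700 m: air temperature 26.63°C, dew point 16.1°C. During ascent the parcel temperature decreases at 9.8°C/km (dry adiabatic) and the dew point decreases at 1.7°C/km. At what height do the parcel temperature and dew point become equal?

2000 m

T and T_d converge at 9.8 − 1.7 = 8.1°C per km
Height above start = (26.63 − 16.1) / 8.1 = 1.3 km
LCL altitude = 700 m + 1300 m = 2000 m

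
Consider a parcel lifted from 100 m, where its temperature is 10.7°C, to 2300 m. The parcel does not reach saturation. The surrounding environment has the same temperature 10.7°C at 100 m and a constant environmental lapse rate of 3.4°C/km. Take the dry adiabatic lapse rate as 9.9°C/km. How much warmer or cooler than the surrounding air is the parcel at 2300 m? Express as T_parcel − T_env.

-14.3°C (parcel cooler than environment)

Parcel:
  100 → 2300 m (dry, 9.9°C/km): ΔT = -9.9 × 2.2 = -21.78°C → T = -11.08°C
Environment:
  100 → 2300 m (environment, 3.4°C/km): ΔT = -3.4 × 2.2 = -7.48°C → T = 3.22°C
T_parcel − T_env = -11.08 − 3.22 = -14.3°C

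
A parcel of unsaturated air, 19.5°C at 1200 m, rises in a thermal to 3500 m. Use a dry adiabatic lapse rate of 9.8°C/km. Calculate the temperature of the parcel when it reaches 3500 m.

-3.04°C

1200 → 3500 m (dry adiabatic, 9.8°C/km): ΔT = -9.8 × 2.3 = -22.54°C → T = -3.04°C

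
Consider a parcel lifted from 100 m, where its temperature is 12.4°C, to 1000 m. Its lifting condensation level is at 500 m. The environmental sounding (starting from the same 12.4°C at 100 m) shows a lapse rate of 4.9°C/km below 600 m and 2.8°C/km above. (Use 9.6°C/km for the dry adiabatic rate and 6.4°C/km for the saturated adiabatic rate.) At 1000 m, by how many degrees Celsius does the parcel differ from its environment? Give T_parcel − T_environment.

-3.47°C (parcel cooler than environment)

Parcel:
  100 → 500 m (dry, 9.6°C/km): ΔT = -9.6 × 0.4 = -3.84°C → T = 8.56°C
  500 → 1000 m (saturated, 6.4°C/km): ΔT = -6.4 × 0.5 = -3.2°C → T = 5.36°C
Environment:
  100 → 600 m (environment, lower layer, 4.9°C/km): ΔT = -4.9 × 0.5 = -2.45°C → T = 9.95°C
  600 → 1000 m (environment, upper layer, 2.8°C/km): ΔT = -2.8 × 0.4 = -1.12°C → T = 8.83°C
T_parcel − T_env = 5.36 − 8.83 = -3.47°C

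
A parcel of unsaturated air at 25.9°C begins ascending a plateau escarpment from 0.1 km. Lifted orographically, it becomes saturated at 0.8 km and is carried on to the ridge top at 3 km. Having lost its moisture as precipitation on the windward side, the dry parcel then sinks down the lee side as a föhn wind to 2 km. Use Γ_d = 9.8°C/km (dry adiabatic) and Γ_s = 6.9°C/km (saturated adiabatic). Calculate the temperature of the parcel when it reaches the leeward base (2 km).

100–800 m, dry: Δz = 0.7 km ⇒ ΔT = -6.86°C; T = 19.04°C
800–3000 m, saturated: Δz = 2.2 km ⇒ ΔT = -15.18°C; T = 3.86°C
3000–2000 m, dry descent: Δz = 1 km ⇒ ΔT = +9.8°C; T = 13.66°C

13.66°C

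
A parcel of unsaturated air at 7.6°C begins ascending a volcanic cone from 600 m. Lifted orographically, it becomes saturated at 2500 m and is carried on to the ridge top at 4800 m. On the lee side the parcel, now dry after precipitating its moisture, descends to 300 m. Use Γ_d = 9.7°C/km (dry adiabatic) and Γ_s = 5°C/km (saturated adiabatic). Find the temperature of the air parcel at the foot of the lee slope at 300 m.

21.32°C

600 → 2500 m (dry, 9.7°C/km): ΔT = -9.7 × 1.9 = -18.43°C → T = -10.83°C
2500 → 4800 m (saturated, 5°C/km): ΔT = -5 × 2.3 = -11.5°C → T = -22.33°C
4800 → 300 m (dry descent, 9.7°C/km): ΔT = +9.7 × 4.5 = +43.65°C → T = 21.32°C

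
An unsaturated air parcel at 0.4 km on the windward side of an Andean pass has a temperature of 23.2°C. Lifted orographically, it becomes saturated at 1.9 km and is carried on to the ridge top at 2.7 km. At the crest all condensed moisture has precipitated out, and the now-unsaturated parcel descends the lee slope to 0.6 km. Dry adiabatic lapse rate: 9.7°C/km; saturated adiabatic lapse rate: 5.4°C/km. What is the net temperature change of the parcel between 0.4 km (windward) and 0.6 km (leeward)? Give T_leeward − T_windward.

+1.5°C

400–1900 m, dry: Δz = 1.5 km ⇒ ΔT = -14.55°C; T = 8.65°C
1900–2700 m, saturated: Δz = 0.8 km ⇒ ΔT = -4.32°C; T = 4.33°C
2700–600 m, dry descent: Δz = 2.1 km ⇒ ΔT = +20.37°C; T = 24.7°C
Net change vs windward start: 24.7 − 23.2 = +1.5°C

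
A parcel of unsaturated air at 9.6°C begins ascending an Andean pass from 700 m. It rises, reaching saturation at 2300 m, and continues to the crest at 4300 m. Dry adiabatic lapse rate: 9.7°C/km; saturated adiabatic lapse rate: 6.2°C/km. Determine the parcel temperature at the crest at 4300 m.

-18.32°C

700 → 2300 m (dry, 9.7°C/km): ΔT = -9.7 × 1.6 = -15.52°C → T = -5.92°C
2300 → 4300 m (saturated, 6.2°C/km): ΔT = -6.2 × 2 = -12.4°C → T = -18.32°C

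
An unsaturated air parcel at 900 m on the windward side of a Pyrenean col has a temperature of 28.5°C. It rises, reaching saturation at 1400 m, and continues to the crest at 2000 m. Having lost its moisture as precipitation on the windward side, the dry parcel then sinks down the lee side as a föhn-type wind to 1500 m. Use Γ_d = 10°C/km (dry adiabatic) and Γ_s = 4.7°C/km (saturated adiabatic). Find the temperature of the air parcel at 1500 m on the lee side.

900 → 1400 m (dry, 10°C/km): ΔT = -10 × 0.5 = -5°C → T = 23.5°C
1400 → 2000 m (saturated, 4.7°C/km): ΔT = -4.7 × 0.6 = -2.82°C → T = 20.68°C
2000 → 1500 m (dry descent, 10°C/km): ΔT = +10 × 0.5 = +5°C → T = 25.68°C

25.68°C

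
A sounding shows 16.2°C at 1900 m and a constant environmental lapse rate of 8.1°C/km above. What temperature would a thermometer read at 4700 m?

From 1900 m to 4700 m (environmental): cools by 8.1 × 2.8 = 22.68°C, giving -6.48°C.

-6.48°C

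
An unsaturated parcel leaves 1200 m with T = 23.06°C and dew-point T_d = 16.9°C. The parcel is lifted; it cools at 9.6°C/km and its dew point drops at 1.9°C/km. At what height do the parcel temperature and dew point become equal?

2000 m

T and T_d converge at 9.6 − 1.9 = 7.7°C per km
Height above start = (23.06 − 16.9) / 7.7 = 0.8 km
LCL altitude = 1200 m + 800 m = 2000 m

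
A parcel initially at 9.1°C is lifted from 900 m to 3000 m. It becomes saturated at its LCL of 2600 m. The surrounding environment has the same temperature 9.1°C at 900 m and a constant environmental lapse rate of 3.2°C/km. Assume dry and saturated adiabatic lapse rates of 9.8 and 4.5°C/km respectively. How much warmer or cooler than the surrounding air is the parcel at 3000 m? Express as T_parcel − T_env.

-11.74°C (parcel cooler than environment)

Parcel:
  From 900 m to 2600 m (dry): cools by 9.8 × 1.7 = 16.66°C, giving -7.56°C.
  From 2600 m to 3000 m (saturated): cools by 4.5 × 0.4 = 1.8°C, giving -9.36°C.
Environment:
  From 900 m to 3000 m (environment): cools by 3.2 × 2.1 = 6.72°C, giving 2.38°C.
T_parcel − T_env = -9.36 − 2.38 = -11.74°C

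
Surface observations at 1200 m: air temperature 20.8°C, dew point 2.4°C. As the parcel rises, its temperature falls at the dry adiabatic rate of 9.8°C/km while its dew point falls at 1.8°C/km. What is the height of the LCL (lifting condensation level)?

T and T_d converge at 9.8 − 1.8 = 8°C per km
Height above start = (20.8 − 2.4) / 8 = 2.3 km
LCL altitude = 1200 m + 2300 m = 3500 m

3500 m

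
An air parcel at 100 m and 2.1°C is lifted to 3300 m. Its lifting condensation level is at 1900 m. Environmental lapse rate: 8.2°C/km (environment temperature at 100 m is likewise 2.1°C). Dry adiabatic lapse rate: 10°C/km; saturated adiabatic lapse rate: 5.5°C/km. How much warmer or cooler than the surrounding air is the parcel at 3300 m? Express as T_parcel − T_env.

Parcel:
  100 → 1900 m (dry, 10°C/km): ΔT = -10 × 1.8 = -18°C → T = -15.9°C
  1900 → 3300 m (saturated, 5.5°C/km): ΔT = -5.5 × 1.4 = -7.7°C → T = -23.6°C
Environment:
  100 → 3300 m (environment, 8.2°C/km): ΔT = -8.2 × 3.2 = -26.24°C → T = -24.14°C
T_parcel − T_env = -23.6 − (-24.14) = +0.54°C

+0.54°C (parcel warmer than environment)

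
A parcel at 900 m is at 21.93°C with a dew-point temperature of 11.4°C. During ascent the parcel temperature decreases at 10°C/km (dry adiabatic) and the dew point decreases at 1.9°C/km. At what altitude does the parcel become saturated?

2200 m

T and T_d converge at 10 − 1.9 = 8.1°C per km
Height above start = (21.93 − 11.4) / 8.1 = 1.3 km
LCL altitude = 900 m + 1300 m = 2200 m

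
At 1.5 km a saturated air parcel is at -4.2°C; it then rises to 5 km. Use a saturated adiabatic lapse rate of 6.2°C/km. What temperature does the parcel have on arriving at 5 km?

Saturated adiabatic to 5000 m: -6.2 × 3.5 km = -21.7°C, so T = -25.9°C.

-25.9°C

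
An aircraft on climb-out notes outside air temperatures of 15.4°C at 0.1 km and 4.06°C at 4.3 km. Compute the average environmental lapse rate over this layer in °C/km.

Γ = −ΔT/Δz = (15.4 − 4.06) / (4300 − 100) m
  = 11.34°C / 4.2 km = 2.7°C/km

2.7°C/km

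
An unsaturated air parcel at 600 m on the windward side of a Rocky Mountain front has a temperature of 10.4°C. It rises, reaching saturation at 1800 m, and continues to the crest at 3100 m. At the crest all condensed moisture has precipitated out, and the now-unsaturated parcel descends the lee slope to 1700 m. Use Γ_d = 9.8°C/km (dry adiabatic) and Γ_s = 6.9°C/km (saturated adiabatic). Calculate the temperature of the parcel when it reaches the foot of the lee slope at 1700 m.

600–1800 m, dry: Δz = 1.2 km ⇒ ΔT = -11.76°C; T = -1.36°C
1800–3100 m, saturated: Δz = 1.3 km ⇒ ΔT = -8.97°C; T = -10.33°C
3100–1700 m, dry descent: Δz = 1.4 km ⇒ ΔT = +13.72°C; T = 3.39°C

3.39°C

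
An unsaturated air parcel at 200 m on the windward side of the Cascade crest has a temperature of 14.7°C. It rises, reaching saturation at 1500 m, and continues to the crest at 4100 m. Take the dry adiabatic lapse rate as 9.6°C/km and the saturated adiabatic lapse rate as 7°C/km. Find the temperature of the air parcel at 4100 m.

-15.98°C

From 200 m to 1500 m (dry): cools by 9.6 × 1.3 = 12.48°C, giving 2.22°C.
From 1500 m to 4100 m (saturated): cools by 7 × 2.6 = 18.2°C, giving -15.98°C.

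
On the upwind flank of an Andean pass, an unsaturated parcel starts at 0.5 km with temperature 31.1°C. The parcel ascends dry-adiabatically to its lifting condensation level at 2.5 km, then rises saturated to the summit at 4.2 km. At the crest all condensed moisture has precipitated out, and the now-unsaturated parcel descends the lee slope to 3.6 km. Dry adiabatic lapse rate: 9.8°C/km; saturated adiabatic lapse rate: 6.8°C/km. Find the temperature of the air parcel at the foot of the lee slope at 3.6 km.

From 500 m to 2500 m (dry): cools by 9.8 × 2 = 19.6°C, giving 11.5°C.
From 2500 m to 4200 m (saturated): cools by 6.8 × 1.7 = 11.56°C, giving -0.06°C.
From 4200 m to 3600 m (dry descent): warms by 9.8 × 0.6 = 5.88°C, giving 5.82°C.

5.82°C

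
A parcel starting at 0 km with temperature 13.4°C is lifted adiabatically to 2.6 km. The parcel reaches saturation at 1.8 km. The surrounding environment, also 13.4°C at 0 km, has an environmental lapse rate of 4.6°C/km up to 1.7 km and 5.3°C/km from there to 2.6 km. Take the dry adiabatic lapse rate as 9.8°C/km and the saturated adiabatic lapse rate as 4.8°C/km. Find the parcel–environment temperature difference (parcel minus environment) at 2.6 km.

-8.89°C (parcel cooler than environment)

Parcel:
  From 0 m to 1800 m (dry): cools by 9.8 × 1.8 = 17.64°C, giving -4.24°C.
  From 1800 m to 2600 m (saturated): cools by 4.8 × 0.8 = 3.84°C, giving -8.08°C.
Environment:
  From 0 m to 1700 m (environment, lower layer): cools by 4.6 × 1.7 = 7.82°C, giving 5.58°C.
  From 1700 m to 2600 m (environment, upper layer): cools by 5.3 × 0.9 = 4.77°C, giving 0.81°C.
T_parcel − T_env = -8.08 − 0.81 = -8.89°C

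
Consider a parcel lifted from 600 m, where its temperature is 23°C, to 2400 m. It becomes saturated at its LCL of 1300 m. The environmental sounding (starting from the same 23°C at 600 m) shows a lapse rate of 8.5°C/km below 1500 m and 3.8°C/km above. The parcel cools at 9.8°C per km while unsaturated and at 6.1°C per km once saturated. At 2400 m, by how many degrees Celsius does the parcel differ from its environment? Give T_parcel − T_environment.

Parcel:
  From 600 m to 1300 m (dry): cools by 9.8 × 0.7 = 6.86°C, giving 16.14°C.
  From 1300 m to 2400 m (saturated): cools by 6.1 × 1.1 = 6.71°C, giving 9.43°C.
Environment:
  From 600 m to 1500 m (environment, lower layer): cools by 8.5 × 0.9 = 7.65°C, giving 15.35°C.
  From 1500 m to 2400 m (environment, upper layer): cools by 3.8 × 0.9 = 3.42°C, giving 11.93°C.
T_parcel − T_env = 9.43 − 11.93 = -2.5°C

-2.5°C (parcel cooler than environment)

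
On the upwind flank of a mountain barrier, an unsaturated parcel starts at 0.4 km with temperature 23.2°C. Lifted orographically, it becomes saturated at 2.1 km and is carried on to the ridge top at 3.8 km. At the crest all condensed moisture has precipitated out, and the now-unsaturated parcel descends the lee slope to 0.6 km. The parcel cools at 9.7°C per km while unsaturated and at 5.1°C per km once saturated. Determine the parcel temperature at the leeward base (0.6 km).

From 400 m to 2100 m (dry): cools by 9.7 × 1.7 = 16.49°C, giving 6.71°C.
From 2100 m to 3800 m (saturated): cools by 5.1 × 1.7 = 8.67°C, giving -1.96°C.
From 3800 m to 600 m (dry descent): warms by 9.7 × 3.2 = 31.04°C, giving 29.08°C.

29.08°C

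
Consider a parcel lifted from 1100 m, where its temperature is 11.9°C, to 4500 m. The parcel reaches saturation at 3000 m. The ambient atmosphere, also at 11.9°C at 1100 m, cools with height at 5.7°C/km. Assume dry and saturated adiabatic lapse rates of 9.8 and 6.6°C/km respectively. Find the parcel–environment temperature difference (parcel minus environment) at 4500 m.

Parcel:
  From 1100 m to 3000 m (dry): cools by 9.8 × 1.9 = 18.62°C, giving -6.72°C.
  From 3000 m to 4500 m (saturated): cools by 6.6 × 1.5 = 9.9°C, giving -16.62°C.
Environment:
  From 1100 m to 4500 m (environment): cools by 5.7 × 3.4 = 19.38°C, giving -7.48°C.
T_parcel − T_env = -16.62 − (-7.48) = -9.14°C

-9.14°C (parcel cooler than environment)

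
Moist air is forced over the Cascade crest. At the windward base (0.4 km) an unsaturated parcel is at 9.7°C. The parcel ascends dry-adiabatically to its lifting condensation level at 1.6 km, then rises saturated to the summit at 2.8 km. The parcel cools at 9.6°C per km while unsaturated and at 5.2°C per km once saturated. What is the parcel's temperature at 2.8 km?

-8.06°C

Dry to 1600 m: -9.6 × 1.2 km = -11.52°C, so T = -1.82°C.
Saturated to 2800 m: -5.2 × 1.2 km = -6.24°C, so T = -8.06°C.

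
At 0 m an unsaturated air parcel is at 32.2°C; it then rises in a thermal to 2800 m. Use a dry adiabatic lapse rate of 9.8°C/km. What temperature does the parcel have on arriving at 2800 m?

4.76°C

From 0 m to 2800 m (dry adiabatic): cools by 9.8 × 2.8 = 27.44°C, giving 4.76°C.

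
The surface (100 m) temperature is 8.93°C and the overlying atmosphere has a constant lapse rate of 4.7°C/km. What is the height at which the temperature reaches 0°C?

Height above start = (8.93 − 0) / 4.7 = 1.9 km
Altitude = 100 m + 1900 m = 2000 m

2000 m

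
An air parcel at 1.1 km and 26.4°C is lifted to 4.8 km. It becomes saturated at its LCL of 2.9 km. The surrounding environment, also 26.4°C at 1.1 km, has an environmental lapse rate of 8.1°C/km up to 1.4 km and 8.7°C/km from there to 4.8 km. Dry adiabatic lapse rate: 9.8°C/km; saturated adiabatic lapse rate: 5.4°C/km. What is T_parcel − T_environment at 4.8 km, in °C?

Parcel:
  Dry to 2900 m: -9.8 × 1.8 km = -17.64°C, so T = 8.76°C.
  Saturated to 4800 m: -5.4 × 1.9 km = -10.26°C, so T = -1.5°C.
Environment:
  Environment, lower layer to 1400 m: -8.1 × 0.3 km = -2.43°C, so T = 23.97°C.
  Environment, upper layer to 4800 m: -8.7 × 3.4 km = -29.58°C, so T = -5.61°C.
T_parcel − T_env = -1.5 − (-5.61) = +4.11°C

+4.11°C (parcel warmer than environment)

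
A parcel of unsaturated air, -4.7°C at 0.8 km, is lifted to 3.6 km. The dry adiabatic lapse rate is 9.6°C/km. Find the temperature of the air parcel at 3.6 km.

800 → 3600 m (dry adiabatic, 9.6°C/km): ΔT = -9.6 × 2.8 = -26.88°C → T = -31.58°C

-31.58°C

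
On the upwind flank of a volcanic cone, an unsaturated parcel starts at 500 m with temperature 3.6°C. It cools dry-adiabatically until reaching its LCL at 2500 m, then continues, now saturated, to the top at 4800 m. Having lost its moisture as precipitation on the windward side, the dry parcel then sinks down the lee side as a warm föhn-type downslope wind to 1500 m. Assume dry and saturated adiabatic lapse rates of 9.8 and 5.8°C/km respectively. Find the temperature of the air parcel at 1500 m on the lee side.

500–2500 m, dry: Δz = 2 km ⇒ ΔT = -19.6°C; T = -16°C
2500–4800 m, saturated: Δz = 2.3 km ⇒ ΔT = -13.34°C; T = -29.34°C
4800–1500 m, dry descent: Δz = 3.3 km ⇒ ΔT = +32.34°C; T = 3°C

3°C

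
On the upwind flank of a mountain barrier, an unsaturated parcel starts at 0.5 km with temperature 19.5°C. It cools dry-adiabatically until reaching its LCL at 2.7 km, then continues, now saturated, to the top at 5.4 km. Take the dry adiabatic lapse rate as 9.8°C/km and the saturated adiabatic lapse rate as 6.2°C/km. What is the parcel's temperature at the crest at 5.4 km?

-18.8°C

Dry to 2700 m: -9.8 × 2.2 km = -21.56°C, so T = -2.06°C.
Saturated to 5400 m: -6.2 × 2.7 km = -16.74°C, so T = -18.8°C.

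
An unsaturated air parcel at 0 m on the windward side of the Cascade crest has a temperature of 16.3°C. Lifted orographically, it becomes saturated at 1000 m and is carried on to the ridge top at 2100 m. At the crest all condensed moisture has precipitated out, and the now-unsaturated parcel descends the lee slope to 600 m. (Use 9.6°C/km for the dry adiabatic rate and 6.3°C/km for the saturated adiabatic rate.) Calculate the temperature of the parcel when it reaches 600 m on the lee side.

From 0 m to 1000 m (dry): cools by 9.6 × 1 = 9.6°C, giving 6.7°C.
From 1000 m to 2100 m (saturated): cools by 6.3 × 1.1 = 6.93°C, giving -0.23°C.
From 2100 m to 600 m (dry descent): warms by 9.6 × 1.5 = 14.4°C, giving 14.17°C.

14.17°C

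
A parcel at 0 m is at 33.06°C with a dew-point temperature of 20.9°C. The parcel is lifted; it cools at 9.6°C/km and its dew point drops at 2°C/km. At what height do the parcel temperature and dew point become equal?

1600 m

T and T_d converge at 9.6 − 2 = 7.6°C per km
Height above start = (33.06 − 20.9) / 7.6 = 1.6 km
LCL altitude = 0 m + 1600 m = 1600 m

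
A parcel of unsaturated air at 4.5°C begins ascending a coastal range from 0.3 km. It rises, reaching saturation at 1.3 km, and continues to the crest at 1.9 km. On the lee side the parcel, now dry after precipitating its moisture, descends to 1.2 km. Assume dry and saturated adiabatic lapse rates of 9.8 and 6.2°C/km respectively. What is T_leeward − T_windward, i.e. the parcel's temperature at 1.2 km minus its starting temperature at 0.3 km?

Dry to 1300 m: -9.8 × 1 km = -9.8°C, so T = -5.3°C.
Saturated to 1900 m: -6.2 × 0.6 km = -3.72°C, so T = -9.02°C.
Dry descent to 1200 m: +9.8 × 0.7 km = +6.86°C, so T = -2.16°C.
Net change vs windward start: -2.16 − 4.5 = -6.66°C

-6.66°C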